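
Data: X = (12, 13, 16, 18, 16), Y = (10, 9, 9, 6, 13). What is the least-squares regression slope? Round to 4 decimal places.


b = sum((xi-xbar)(yi-ybar)) / sum((xi-xbar)^2)
n = 5, xbar = 75/5 = 15, ybar = 47/5 = 9.4
Sxy = sum((xi-xbar)(yi-ybar)) = -8
Sxx = sum((xi-xbar)^2) = 24
b = Sxy / Sxx = -1/3 ≈ -0.333333

-0.3333


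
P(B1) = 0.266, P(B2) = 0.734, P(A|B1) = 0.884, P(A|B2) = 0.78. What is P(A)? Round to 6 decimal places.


P(A) = P(A|B1)*P(B1) + P(A|B2)*P(B2)
P(A|B1)*P(B1) = 0.884 * 0.266 = 0.235144
P(A|B2)*P(B2) = 0.78 * 0.734 = 0.57252
P(A) = 0.235144 + 0.57252 = 0.807664

0.807664


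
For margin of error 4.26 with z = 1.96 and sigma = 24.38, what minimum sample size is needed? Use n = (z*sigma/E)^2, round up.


z*sigma/E = 1.96 * 24.38 / 4.26 = 59731/5325 ≈ 11.217089
(z*sigma/E)^2 ≈ 125.823090
round up: n = 126

126


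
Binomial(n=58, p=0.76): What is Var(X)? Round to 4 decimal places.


Var = n*p*(1-p) = 58 * 0.76 * 0.24 = 10.5792

10.5792


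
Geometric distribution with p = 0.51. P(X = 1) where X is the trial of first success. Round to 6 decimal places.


P = (1-p)^(k-1) * p
(1-p)^(k-1) = 0.49^0 = 1
P = 1 * 0.51 = 0.51

0.510000


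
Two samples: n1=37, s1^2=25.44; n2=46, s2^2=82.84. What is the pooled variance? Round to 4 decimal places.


sp^2 = ((n1-1)*s1^2 + (n2-1)*s2^2)/(n1+n2-2)
(n1-1)*s1^2 = 36 * 25.44 = 915.84
(n2-1)*s2^2 = 45 * 82.84 = 3727.8
numerator = 915.84 + 3727.8 = 4643.64
n1+n2-2 = 81
sp^2 = 4643.64 / 81 = 12899/225 ≈ 57.328889

57.3289


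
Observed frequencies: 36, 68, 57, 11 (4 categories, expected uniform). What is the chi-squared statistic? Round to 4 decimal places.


chi2 = sum((O-E)^2/E), E = total/4
total = 172, E = 172/4 = 43
(36 - 43)^2 / 43 = 49 / 43 = 49/43 ≈ 1.139535
(68 - 43)^2 / 43 = 625 / 43 = 625/43 ≈ 14.534884
(57 - 43)^2 / 43 = 196 / 43 = 196/43 ≈ 4.558140
(11 - 43)^2 / 43 = 1024 / 43 = 1024/43 ≈ 23.813953
chi2 = 1894/43 ≈ 44.046512

44.0465


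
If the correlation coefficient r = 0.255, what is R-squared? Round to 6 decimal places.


R^2 = r^2 = (0.255)^2 = 0.065025

0.065025


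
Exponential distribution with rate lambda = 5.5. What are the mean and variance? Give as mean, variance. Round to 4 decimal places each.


mean = 1/lam, var = 1/lam^2
mean = 1 / 5.5 = 2/11 ≈ 0.181818
lam^2 = 5.5^2 = 30.25
var = 1 / 30.25 = 4/121 ≈ 0.033058

0.1818, 0.0331


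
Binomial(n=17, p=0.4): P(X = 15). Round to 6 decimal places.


P = C(n,k) * p^k * (1-p)^(n-k)
C(17,15) = 136
p^k = 0.4^15 ≈ 0.000001073742
(1-p)^(n-k) = 0.6^2 = 0.36
P = 136 * 0.000001073742 * 0.36 ≈ 0.000053

0.000053


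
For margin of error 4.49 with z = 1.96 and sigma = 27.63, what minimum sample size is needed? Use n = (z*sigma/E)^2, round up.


z*sigma/E = 1.96 * 27.63 / 4.49 ≈ 12.061203
(z*sigma/E)^2 ≈ 145.472610
round up: n = 146

146


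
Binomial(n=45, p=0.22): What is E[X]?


E[X] = n*p = 45 * 0.22 = 9.9

9.9


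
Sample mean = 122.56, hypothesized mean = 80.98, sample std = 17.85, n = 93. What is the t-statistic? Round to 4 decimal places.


t = (xbar - mu0) / (s/sqrt(n))
xbar - mu0 = 122.56 - 80.98 = 41.58
sqrt(93) ≈ 9.64365076
s/sqrt(n) = 17.85 / 9.64365076 ≈ 1.85095878
t = 41.58 / 1.85095878 ≈ 22.464034

22.4640


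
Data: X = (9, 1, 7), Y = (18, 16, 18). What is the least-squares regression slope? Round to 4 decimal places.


b = sum((xi-xbar)(yi-ybar)) / sum((xi-xbar)^2)
n = 3, xbar = 17/3 ≈ 5.666667, ybar = 52/3 ≈ 17.333333
Sxy = sum((xi-xbar)(yi-ybar)) = 28/3 ≈ 9.333333
Sxx = sum((xi-xbar)^2) = 104/3 ≈ 34.666667
b = Sxy / Sxx = 7/26 ≈ 0.269231

0.2692


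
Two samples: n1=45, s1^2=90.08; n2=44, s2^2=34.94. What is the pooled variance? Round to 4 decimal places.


sp^2 = ((n1-1)*s1^2 + (n2-1)*s2^2)/(n1+n2-2)
(n1-1)*s1^2 = 44 * 90.08 = 3963.52
(n2-1)*s2^2 = 43 * 34.94 = 1502.42
numerator = 3963.52 + 1502.42 = 5465.94
n1+n2-2 = 87
sp^2 = 5465.94 / 87 = 91099/1450 ≈ 62.826897

62.8269


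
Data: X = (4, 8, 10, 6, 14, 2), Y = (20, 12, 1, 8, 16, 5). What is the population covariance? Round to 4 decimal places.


Cov = (1/n)*sum((xi-xbar)(yi-ybar))
n = 6, xbar = 44/6 = 22/3 ≈ 7.333333, ybar = 62/6 = 31/3 ≈ 10.333333
sum((xi-xbar)(yi-ybar)) = 40/3 ≈ 13.333333
Cov = 13.333333 / 6 = 20/9 ≈ 2.222222

2.2222


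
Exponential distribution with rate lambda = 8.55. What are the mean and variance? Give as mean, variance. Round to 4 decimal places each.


mean = 1/lam, var = 1/lam^2
mean = 1 / 8.55 = 20/171 ≈ 0.116959
lam^2 = 8.55^2 = 73.1025
var = 1 / 73.1025 ≈ 0.013679

0.1170, 0.0137


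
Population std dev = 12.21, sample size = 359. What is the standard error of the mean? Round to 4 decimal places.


SE = sigma / sqrt(n)
sqrt(359) ≈ 18.947295
SE = 12.21 / 18.947295 ≈ 0.644419

0.6444


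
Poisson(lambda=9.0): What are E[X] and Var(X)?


E[X] = Var(X) = lambda = 9.0

9.0, 9.0


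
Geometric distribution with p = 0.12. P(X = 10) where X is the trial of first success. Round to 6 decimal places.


P = (1-p)^(k-1) * p
(1-p)^(k-1) = 0.88^9 ≈ 0.3164784
P = 0.3164784 * 0.12 ≈ 0.03797741

0.037977


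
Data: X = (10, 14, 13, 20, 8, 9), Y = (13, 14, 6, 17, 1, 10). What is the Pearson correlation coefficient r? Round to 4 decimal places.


r = sum((xi-xbar)(yi-ybar)) / sqrt(sum((xi-xbar)^2) * sum((yi-ybar)^2))
n = 6, xbar = 74/6 = 37/3 ≈ 12.333333, ybar = 61/6 ≈ 10.166667
Sxy = sum((xi-xbar)(yi-ybar)) = 269/3 ≈ 89.666667
Sxx = sum((xi-xbar)^2) = 292/3 ≈ 97.333333
Syy = sum((yi-ybar)^2) = 1025/6 ≈ 170.833333
sqrt(Sxx*Syy) ≈ 128.948741
r = Sxy / sqrt(Sxx*Syy) = 89.666667 / 128.948741 ≈ 0.695367

0.6954


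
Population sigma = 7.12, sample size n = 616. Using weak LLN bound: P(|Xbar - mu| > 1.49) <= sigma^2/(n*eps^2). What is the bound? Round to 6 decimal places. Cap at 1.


bound = min(1, sigma^2/(n*eps^2))
sigma^2 = 7.12^2 = 50.6944
n*eps^2 = 616 * 1.49^2 = 616 * 2.2201 = 1367.5816
sigma^2/(n*eps^2) = 50.6944 / 1367.5816 ≈ 0.03706865

0.037069


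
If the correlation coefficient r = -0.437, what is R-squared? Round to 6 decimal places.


R^2 = r^2 = (-0.437)^2 = 0.190969

0.190969


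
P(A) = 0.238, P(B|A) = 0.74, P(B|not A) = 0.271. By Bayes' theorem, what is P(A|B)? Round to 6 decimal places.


P(A|B) = P(B|A)*P(A) / P(B), P(B) = P(B|A)*P(A) + P(B|not A)*P(not A)
P(B|A)*P(A) = 0.74 * 0.238 = 0.17612
P(B|not A)*P(not A) = 0.271 * 0.762 = 0.206502
P(B) = 0.17612 + 0.206502 = 0.382622
P(A|B) = 0.17612 / 0.382622 ≈ 0.46029763

0.460298


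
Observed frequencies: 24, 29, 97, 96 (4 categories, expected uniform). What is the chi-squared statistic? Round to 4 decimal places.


chi2 = sum((O-E)^2/E), E = total/4
total = 246, E = 246/4 = 61.5
(24 - 61.5)^2 / 61.5 = 1406.25 / 61.5 = 1875/82 ≈ 22.865854
(29 - 61.5)^2 / 61.5 = 1056.25 / 61.5 = 4225/246 ≈ 17.174797
(97 - 61.5)^2 / 61.5 = 1260.25 / 61.5 = 5041/246 ≈ 20.491870
(96 - 61.5)^2 / 61.5 = 1190.25 / 61.5 = 1587/82 ≈ 19.353659
chi2 = 9826/123 ≈ 79.886179

79.8862


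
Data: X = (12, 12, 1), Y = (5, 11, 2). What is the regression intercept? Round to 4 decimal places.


a = ybar - b*xbar, where b = sum((xi-xbar)(yi-ybar)) / sum((xi-xbar)^2)
n = 3, xbar = 25/3 ≈ 8.333333, ybar = 18/3 = 6
Sxy = sum((xi-xbar)(yi-ybar)) = 44
Sxx = sum((xi-xbar)^2) = 242/3 ≈ 80.666667
b = Sxy / Sxx = 6/11 ≈ 0.545455
a = 6 - 0.545455 * 8.333333 = 16/11 ≈ 1.454545

1.4545


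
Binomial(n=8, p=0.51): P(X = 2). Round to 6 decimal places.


P = C(n,k) * p^k * (1-p)^(n-k)
C(8,2) = 28
p^k = 0.51^2 = 0.2601
(1-p)^(n-k) = 0.49^6 ≈ 0.01384129
P = 28 * 0.2601 * 0.01384129 ≈ 0.100803

0.100803


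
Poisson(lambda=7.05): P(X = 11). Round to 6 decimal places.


P = e^(-lam) * lam^k / k!
e^(-7.05) ≈ 0.0008674090
lam^k = 7.05^11 ≈ 2138357365.598084
k! = 11! = 39916800
P = 0.0008674090 * 2138357365.598084 / 39916800 ≈ 0.046467

0.046467


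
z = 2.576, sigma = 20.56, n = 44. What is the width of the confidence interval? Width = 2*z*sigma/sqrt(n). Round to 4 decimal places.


width = 2*z*sigma/sqrt(n)
2*z*sigma = 2 * 2.576 * 20.56 = 105.92512
sqrt(44) ≈ 6.633250
width = 105.92512 / 6.633250 ≈ 15.968813

15.9688


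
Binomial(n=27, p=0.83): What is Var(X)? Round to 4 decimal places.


Var = n*p*(1-p) = 27 * 0.83 * 0.17 = 3.8097

3.8097


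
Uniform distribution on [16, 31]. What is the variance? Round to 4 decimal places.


Var = (b-a)^2 / 12
(b-a)^2 = (31 - 16)^2 = 225
Var = 225/12 = 18.75

18.7500


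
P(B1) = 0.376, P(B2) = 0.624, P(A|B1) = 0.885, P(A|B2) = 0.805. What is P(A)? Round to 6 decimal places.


P(A) = P(A|B1)*P(B1) + P(A|B2)*P(B2)
P(A|B1)*P(B1) = 0.885 * 0.376 = 0.33276
P(A|B2)*P(B2) = 0.805 * 0.624 = 0.50232
P(A) = 0.33276 + 0.50232 = 0.83508

0.835080


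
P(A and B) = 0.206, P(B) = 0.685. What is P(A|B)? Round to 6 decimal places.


P(A|B) = P(A and B) / P(B) = 0.206 / 0.685 = 206/685 ≈ 0.30072993

0.300730


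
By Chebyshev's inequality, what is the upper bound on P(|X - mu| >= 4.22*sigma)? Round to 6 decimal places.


P <= 1/k^2
k^2 = 4.22^2 = 17.8084
1/k^2 = 1 / 17.8084 ≈ 0.05615328

0.056153


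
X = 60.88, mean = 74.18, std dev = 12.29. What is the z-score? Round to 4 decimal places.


z = (X - mu) / sigma
X - mu = 60.88 - 74.18 = -13.3
z = -13.3 / 12.29 = -1330/1229 ≈ -1.082181

-1.0822


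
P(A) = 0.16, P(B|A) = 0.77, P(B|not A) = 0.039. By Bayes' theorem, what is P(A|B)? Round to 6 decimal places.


P(A|B) = P(B|A)*P(A) / P(B), P(B) = P(B|A)*P(A) + P(B|not A)*P(not A)
P(B|A)*P(A) = 0.77 * 0.16 = 0.1232
P(B|not A)*P(not A) = 0.039 * 0.84 = 0.03276
P(B) = 0.1232 + 0.03276 = 0.15596
P(A|B) = 0.1232 / 0.15596 = 440/557 ≈ 0.78994614

0.789946


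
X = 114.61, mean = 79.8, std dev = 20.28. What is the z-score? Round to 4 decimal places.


z = (X - mu) / sigma
X - mu = 114.61 - 79.8 = 34.81
z = 34.81 / 20.28 = 3481/2028 ≈ 1.716469

1.7165


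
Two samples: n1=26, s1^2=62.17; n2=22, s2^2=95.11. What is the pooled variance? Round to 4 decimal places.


sp^2 = ((n1-1)*s1^2 + (n2-1)*s2^2)/(n1+n2-2)
(n1-1)*s1^2 = 25 * 62.17 = 1554.25
(n2-1)*s2^2 = 21 * 95.11 = 1997.31
numerator = 1554.25 + 1997.31 = 3551.56
n1+n2-2 = 46
sp^2 = 3551.56 / 46 = 88789/1150 ≈ 77.207826

77.2078


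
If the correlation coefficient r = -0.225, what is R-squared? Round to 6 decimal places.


R^2 = r^2 = (-0.225)^2 = 0.050625

0.050625


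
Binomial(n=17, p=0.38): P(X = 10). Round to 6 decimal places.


P = C(n,k) * p^k * (1-p)^(n-k)
C(17,10) = 19448
p^k = 0.38^10 ≈ 0.00006278212
(1-p)^(n-k) = 0.62^7 ≈ 0.03521615
P = 19448 * 0.00006278212 * 0.03521615 ≈ 0.042998

0.042998


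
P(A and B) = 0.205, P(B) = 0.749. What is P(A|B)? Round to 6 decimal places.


P(A|B) = P(A and B) / P(B) = 0.205 / 0.749 = 205/749 ≈ 0.27369826

0.273698


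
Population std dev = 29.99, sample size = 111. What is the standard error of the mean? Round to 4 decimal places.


SE = sigma / sqrt(n)
sqrt(111) ≈ 10.535654
SE = 29.99 / 10.535654 ≈ 2.846525

2.8465


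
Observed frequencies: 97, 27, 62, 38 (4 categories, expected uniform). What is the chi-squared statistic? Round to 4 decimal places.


chi2 = sum((O-E)^2/E), E = total/4
total = 224, E = 224/4 = 56
(97 - 56)^2 / 56 = 1681 / 56 = 1681/56 ≈ 30.017857
(27 - 56)^2 / 56 = 841 / 56 = 841/56 ≈ 15.017857
(62 - 56)^2 / 56 = 36 / 56 = 9/14 ≈ 0.642857
(38 - 56)^2 / 56 = 324 / 56 = 81/14 ≈ 5.785714
chi2 = 1441/28 ≈ 51.464286

51.4643


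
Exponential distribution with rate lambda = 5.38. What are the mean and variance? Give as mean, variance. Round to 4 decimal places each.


mean = 1/lam, var = 1/lam^2
mean = 1 / 5.38 = 50/269 ≈ 0.185874
lam^2 = 5.38^2 = 28.9444
var = 1 / 28.9444 ≈ 0.034549

0.1859, 0.0345


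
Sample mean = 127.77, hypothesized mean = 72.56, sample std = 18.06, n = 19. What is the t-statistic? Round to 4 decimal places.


t = (xbar - mu0) / (s/sqrt(n))
xbar - mu0 = 127.77 - 72.56 = 55.21
sqrt(19) ≈ 4.35889894
s/sqrt(n) = 18.06 / 4.35889894 ≈ 4.14324815
t = 55.21 / 4.14324815 ≈ 13.325294

13.3253


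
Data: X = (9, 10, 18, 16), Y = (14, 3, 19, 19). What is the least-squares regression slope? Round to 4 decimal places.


b = sum((xi-xbar)(yi-ybar)) / sum((xi-xbar)^2)
n = 4, xbar = 53/4 = 13.25, ybar = 55/4 = 13.75
Sxy = sum((xi-xbar)(yi-ybar)) = 73.25
Sxx = sum((xi-xbar)^2) = 58.75
b = Sxy / Sxx = 293/235 ≈ 1.246809

1.2468


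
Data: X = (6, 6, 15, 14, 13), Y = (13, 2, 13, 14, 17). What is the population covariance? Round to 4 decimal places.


Cov = (1/n)*sum((xi-xbar)(yi-ybar))
n = 5, xbar = 54/5 = 10.8, ybar = 59/5 = 11.8
sum((xi-xbar)(yi-ybar)) = 64.8
Cov = 64.8 / 5 = 12.96

12.9600


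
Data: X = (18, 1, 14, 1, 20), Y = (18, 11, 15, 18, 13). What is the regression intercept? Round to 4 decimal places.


a = ybar - b*xbar, where b = sum((xi-xbar)(yi-ybar)) / sum((xi-xbar)^2)
n = 5, xbar = 54/5 = 10.8, ybar = 75/5 = 15
Sxy = sum((xi-xbar)(yi-ybar)) = 13
Sxx = sum((xi-xbar)^2) = 338.8
b = Sxy / Sxx = 65/1694 ≈ 0.038371
a = 15 - 0.038371 * 10.8 = 12354/847 ≈ 14.585596

14.5856


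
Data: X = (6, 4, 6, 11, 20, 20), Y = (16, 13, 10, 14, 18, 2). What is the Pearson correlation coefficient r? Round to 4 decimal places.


r = sum((xi-xbar)(yi-ybar)) / sqrt(sum((xi-xbar)^2) * sum((yi-ybar)^2))
n = 6, xbar = 67/6 ≈ 11.166667, ybar = 73/6 ≈ 12.166667
Sxy = sum((xi-xbar)(yi-ybar)) = -319/6 ≈ -53.166667
Sxx = sum((xi-xbar)^2) = 1565/6 ≈ 260.833333
Syy = sum((yi-ybar)^2) = 965/6 ≈ 160.833333
sqrt(Sxx*Syy) ≈ 204.818687
r = Sxy / sqrt(Sxx*Syy) = -53.166667 / 204.818687 ≈ -0.259579

-0.2596


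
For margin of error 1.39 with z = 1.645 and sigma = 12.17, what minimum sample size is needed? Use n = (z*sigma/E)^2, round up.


z*sigma/E = 1.645 * 12.17 / 1.39 ≈ 14.402626
(z*sigma/E)^2 ≈ 207.435633
round up: n = 208

208


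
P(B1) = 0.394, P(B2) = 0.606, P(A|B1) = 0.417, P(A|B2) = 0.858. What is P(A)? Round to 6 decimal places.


P(A) = P(A|B1)*P(B1) + P(A|B2)*P(B2)
P(A|B1)*P(B1) = 0.417 * 0.394 = 0.164298
P(A|B2)*P(B2) = 0.858 * 0.606 = 0.519948
P(A) = 0.164298 + 0.519948 = 0.684246

0.684246


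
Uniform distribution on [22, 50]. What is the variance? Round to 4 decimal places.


Var = (b-a)^2 / 12
(b-a)^2 = (50 - 22)^2 = 784
Var = 784/12 ≈ 65.333333

65.3333


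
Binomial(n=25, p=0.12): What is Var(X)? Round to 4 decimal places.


Var = n*p*(1-p) = 25 * 0.12 * 0.88 = 2.64

2.6400


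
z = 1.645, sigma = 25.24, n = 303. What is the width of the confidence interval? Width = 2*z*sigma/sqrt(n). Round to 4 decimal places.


width = 2*z*sigma/sqrt(n)
2*z*sigma = 2 * 1.645 * 25.24 = 83.0396
sqrt(303) ≈ 17.406895
width = 83.0396 / 17.406895 ≈ 4.770500

4.7705


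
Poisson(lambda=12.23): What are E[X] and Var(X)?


E[X] = Var(X) = lambda = 12.23

12.23, 12.23


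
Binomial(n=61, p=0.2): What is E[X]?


E[X] = n*p = 61 * 0.2 = 12.2

12.2


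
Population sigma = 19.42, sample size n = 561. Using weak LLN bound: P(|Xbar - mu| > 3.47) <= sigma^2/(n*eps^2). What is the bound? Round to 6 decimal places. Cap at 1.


bound = min(1, sigma^2/(n*eps^2))
sigma^2 = 19.42^2 = 377.1364
n*eps^2 = 561 * 3.47^2 = 561 * 12.0409 = 6754.9449
sigma^2/(n*eps^2) = 377.1364 / 6754.9449 ≈ 0.05583116

0.055831


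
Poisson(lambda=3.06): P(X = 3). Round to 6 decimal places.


P = e^(-lam) * lam^k / k!
e^(-3.06) ≈ 0.04688770
lam^k = 3.06^3 = 28.652616
k! = 3! = 6
P = 0.04688770 * 28.652616 / 6 ≈ 0.223909

0.223909


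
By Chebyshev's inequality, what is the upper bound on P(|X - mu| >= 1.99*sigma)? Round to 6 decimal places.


P <= 1/k^2
k^2 = 1.99^2 = 3.9601
1/k^2 = 1 / 3.9601 ≈ 0.25251888

0.252519


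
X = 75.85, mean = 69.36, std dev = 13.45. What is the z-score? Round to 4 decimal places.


z = (X - mu) / sigma
X - mu = 75.85 - 69.36 = 6.49
z = 6.49 / 13.45 = 649/1345 ≈ 0.482528

0.4825


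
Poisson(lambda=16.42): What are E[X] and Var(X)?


E[X] = Var(X) = lambda = 16.42

16.42, 16.42


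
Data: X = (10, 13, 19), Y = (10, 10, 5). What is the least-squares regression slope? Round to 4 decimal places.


b = sum((xi-xbar)(yi-ybar)) / sum((xi-xbar)^2)
n = 3, xbar = 42/3 = 14, ybar = 25/3 ≈ 8.333333
Sxy = sum((xi-xbar)(yi-ybar)) = -25
Sxx = sum((xi-xbar)^2) = 42
b = Sxy / Sxx = -25/42 ≈ -0.595238

-0.5952


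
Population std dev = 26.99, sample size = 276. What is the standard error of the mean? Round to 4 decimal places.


SE = sigma / sqrt(n)
sqrt(276) ≈ 16.613248
SE = 26.99 / 16.613248 ≈ 1.624607

1.6246


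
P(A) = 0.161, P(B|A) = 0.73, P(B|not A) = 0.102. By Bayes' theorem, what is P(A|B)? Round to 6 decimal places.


P(A|B) = P(B|A)*P(A) / P(B), P(B) = P(B|A)*P(A) + P(B|not A)*P(not A)
P(B|A)*P(A) = 0.73 * 0.161 = 0.11753
P(B|not A)*P(not A) = 0.102 * 0.839 = 0.085578
P(B) = 0.11753 + 0.085578 = 0.203108
P(A|B) = 0.11753 / 0.203108 ≈ 0.57865766

0.578658


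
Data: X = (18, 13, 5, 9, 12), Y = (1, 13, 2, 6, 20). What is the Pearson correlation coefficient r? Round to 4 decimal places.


r = sum((xi-xbar)(yi-ybar)) / sqrt(sum((xi-xbar)^2) * sum((yi-ybar)^2))
n = 5, xbar = 57/5 = 11.4, ybar = 42/5 = 8.4
Sxy = sum((xi-xbar)(yi-ybar)) = 12.2
Sxx = sum((xi-xbar)^2) = 93.2
Syy = sum((yi-ybar)^2) = 257.2
sqrt(Sxx*Syy) ≈ 154.825838
r = Sxy / sqrt(Sxx*Syy) = 12.2 / 154.825838 ≈ 0.078798

0.0788


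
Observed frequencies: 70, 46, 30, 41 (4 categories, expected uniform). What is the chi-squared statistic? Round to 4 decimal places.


chi2 = sum((O-E)^2/E), E = total/4
total = 187, E = 187/4 = 46.75
(70 - 46.75)^2 / 46.75 = 540.5625 / 46.75 = 8649/748 ≈ 11.562834
(46 - 46.75)^2 / 46.75 = 0.5625 / 46.75 = 9/748 ≈ 0.012032
(30 - 46.75)^2 / 46.75 = 280.5625 / 46.75 = 4489/748 ≈ 6.001337
(41 - 46.75)^2 / 46.75 = 33.0625 / 46.75 = 529/748 ≈ 0.707219
chi2 = 3419/187 ≈ 18.283422

18.2834


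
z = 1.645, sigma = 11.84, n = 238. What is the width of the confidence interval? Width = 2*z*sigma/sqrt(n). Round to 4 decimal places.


width = 2*z*sigma/sqrt(n)
2*z*sigma = 2 * 1.645 * 11.84 = 38.9536
sqrt(238) ≈ 15.427249
width = 38.9536 / 15.427249 ≈ 2.524987

2.5250


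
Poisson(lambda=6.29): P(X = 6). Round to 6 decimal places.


P = e^(-lam) * lam^k / k!
e^(-6.29) ≈ 0.001854760
lam^k = 6.29^6 ≈ 61930.398232
k! = 6! = 720
P = 0.001854760 * 61930.398232 / 720 ≈ 0.159536

0.159536


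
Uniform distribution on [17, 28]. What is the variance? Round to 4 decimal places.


Var = (b-a)^2 / 12
(b-a)^2 = (28 - 17)^2 = 121
Var = 121/12 ≈ 10.083333

10.0833


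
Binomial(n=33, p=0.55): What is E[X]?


E[X] = n*p = 33 * 0.55 = 18.15

18.15


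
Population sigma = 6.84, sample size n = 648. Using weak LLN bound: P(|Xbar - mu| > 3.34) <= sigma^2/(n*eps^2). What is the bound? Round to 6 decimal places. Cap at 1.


bound = min(1, sigma^2/(n*eps^2))
sigma^2 = 6.84^2 = 46.7856
n*eps^2 = 648 * 3.34^2 = 648 * 11.1556 = 7228.8288
sigma^2/(n*eps^2) = 46.7856 / 7228.8288 ≈ 0.00647209

0.006472


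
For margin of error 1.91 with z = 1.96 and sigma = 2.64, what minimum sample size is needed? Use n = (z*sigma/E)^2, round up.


z*sigma/E = 1.96 * 2.64 / 1.91 = 12936/4775 ≈ 2.709110
(z*sigma/E)^2 ≈ 7.339277
round up: n = 8

8


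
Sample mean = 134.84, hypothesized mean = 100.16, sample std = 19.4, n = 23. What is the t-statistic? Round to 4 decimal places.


t = (xbar - mu0) / (s/sqrt(n))
xbar - mu0 = 134.84 - 100.16 = 34.68
sqrt(23) ≈ 4.79583152
s/sqrt(n) = 19.4 / 4.79583152 ≈ 4.04517963
t = 34.68 / 4.04517963 ≈ 8.573167

8.5732


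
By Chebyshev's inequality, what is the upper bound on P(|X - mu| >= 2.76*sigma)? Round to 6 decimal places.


P <= 1/k^2
k^2 = 2.76^2 = 7.6176
1/k^2 = 1 / 7.6176 = 625/4761 ≈ 0.13127494

0.131275


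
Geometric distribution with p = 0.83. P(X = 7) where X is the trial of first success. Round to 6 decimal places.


P = (1-p)^(k-1) * p
(1-p)^(k-1) = 0.17^6 ≈ 0.00002413757
P = 0.00002413757 * 0.83 ≈ 0.00002003418

0.000020


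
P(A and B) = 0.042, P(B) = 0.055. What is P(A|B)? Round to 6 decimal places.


P(A|B) = P(A and B) / P(B) = 0.042 / 0.055 = 42/55 ≈ 0.76363636

0.763636


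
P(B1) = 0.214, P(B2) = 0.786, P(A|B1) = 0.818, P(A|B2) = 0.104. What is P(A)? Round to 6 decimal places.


P(A) = P(A|B1)*P(B1) + P(A|B2)*P(B2)
P(A|B1)*P(B1) = 0.818 * 0.214 = 0.175052
P(A|B2)*P(B2) = 0.104 * 0.786 = 0.081744
P(A) = 0.175052 + 0.081744 = 0.256796

0.256796


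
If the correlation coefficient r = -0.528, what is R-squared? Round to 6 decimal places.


R^2 = r^2 = (-0.528)^2 = 0.278784

0.278784


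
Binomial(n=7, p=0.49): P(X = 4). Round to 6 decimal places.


P = C(n,k) * p^k * (1-p)^(n-k)
C(7,4) = 35
p^k = 0.49^4 = 0.05764801
(1-p)^(n-k) = 0.51^3 = 0.132651
P = 35 * 0.05764801 * 0.132651 ≈ 0.267647

0.267647


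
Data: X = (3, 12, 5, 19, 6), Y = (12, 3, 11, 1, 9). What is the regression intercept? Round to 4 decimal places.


a = ybar - b*xbar, where b = sum((xi-xbar)(yi-ybar)) / sum((xi-xbar)^2)
n = 5, xbar = 45/5 = 9, ybar = 36/5 = 7.2
Sxy = sum((xi-xbar)(yi-ybar)) = -124
Sxx = sum((xi-xbar)^2) = 170
b = Sxy / Sxx = -62/85 ≈ -0.729412
a = 7.2 - (-0.729412) * 9 = 234/17 ≈ 13.764706

13.7647


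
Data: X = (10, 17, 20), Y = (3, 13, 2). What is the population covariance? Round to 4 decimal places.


Cov = (1/n)*sum((xi-xbar)(yi-ybar))
n = 3, xbar = 47/3 ≈ 15.666667, ybar = 18/3 = 6
sum((xi-xbar)(yi-ybar)) = 9
Cov = 9 / 3 = 3

3.0000


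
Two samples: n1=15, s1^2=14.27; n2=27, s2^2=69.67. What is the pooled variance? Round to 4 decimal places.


sp^2 = ((n1-1)*s1^2 + (n2-1)*s2^2)/(n1+n2-2)
(n1-1)*s1^2 = 14 * 14.27 = 199.78
(n2-1)*s2^2 = 26 * 69.67 = 1811.42
numerator = 199.78 + 1811.42 = 2011.2
n1+n2-2 = 40
sp^2 = 2011.2 / 40 = 50.28

50.2800


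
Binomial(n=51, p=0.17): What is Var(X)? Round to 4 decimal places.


Var = n*p*(1-p) = 51 * 0.17 * 0.83 = 7.1961

7.1961


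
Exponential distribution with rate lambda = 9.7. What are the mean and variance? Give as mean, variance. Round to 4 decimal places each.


mean = 1/lam, var = 1/lam^2
mean = 1 / 9.7 = 10/97 ≈ 0.103093
lam^2 = 9.7^2 = 94.09
var = 1 / 94.09 = 100/9409 ≈ 0.010628

0.1031, 0.0106


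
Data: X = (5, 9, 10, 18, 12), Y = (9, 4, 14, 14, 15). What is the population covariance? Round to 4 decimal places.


Cov = (1/n)*sum((xi-xbar)(yi-ybar))
n = 5, xbar = 54/5 = 10.8, ybar = 56/5 = 11.2
sum((xi-xbar)(yi-ybar)) = 48.2
Cov = 48.2 / 5 = 9.64

9.6400


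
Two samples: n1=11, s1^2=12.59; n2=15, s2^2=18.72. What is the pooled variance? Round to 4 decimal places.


sp^2 = ((n1-1)*s1^2 + (n2-1)*s2^2)/(n1+n2-2)
(n1-1)*s1^2 = 10 * 12.59 = 125.9
(n2-1)*s2^2 = 14 * 18.72 = 262.08
numerator = 125.9 + 262.08 = 387.98
n1+n2-2 = 24
sp^2 = 387.98 / 24 = 19399/1200 ≈ 16.165833

16.1658


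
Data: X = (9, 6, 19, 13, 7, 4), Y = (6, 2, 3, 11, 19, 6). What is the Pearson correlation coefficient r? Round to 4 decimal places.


r = sum((xi-xbar)(yi-ybar)) / sqrt(sum((xi-xbar)^2) * sum((yi-ybar)^2))
n = 6, xbar = 58/6 = 29/3 ≈ 9.666667, ybar = 47/6 ≈ 7.833333
Sxy = sum((xi-xbar)(yi-ybar)) = -94/3 ≈ -31.333333
Sxx = sum((xi-xbar)^2) = 454/3 ≈ 151.333333
Syy = sum((yi-ybar)^2) = 1193/6 ≈ 198.833333
sqrt(Sxx*Syy) ≈ 173.465014
r = Sxy / sqrt(Sxx*Syy) = -31.333333 / 173.465014 ≈ -0.180632

-0.1806


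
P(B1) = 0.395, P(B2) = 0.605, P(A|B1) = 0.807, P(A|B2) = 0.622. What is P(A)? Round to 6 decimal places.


P(A) = P(A|B1)*P(B1) + P(A|B2)*P(B2)
P(A|B1)*P(B1) = 0.807 * 0.395 = 0.318765
P(A|B2)*P(B2) = 0.622 * 0.605 = 0.37631
P(A) = 0.318765 + 0.37631 = 0.695075

0.695075


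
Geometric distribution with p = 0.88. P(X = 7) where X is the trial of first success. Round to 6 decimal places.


P = (1-p)^(k-1) * p
(1-p)^(k-1) = 0.12^6 = 0.000002985984
P = 0.000002985984 * 0.88 ≈ 0.000002627666

0.000003


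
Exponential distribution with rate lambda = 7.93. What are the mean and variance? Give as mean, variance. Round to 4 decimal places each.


mean = 1/lam, var = 1/lam^2
mean = 1 / 7.93 = 100/793 ≈ 0.126103
lam^2 = 7.93^2 = 62.8849
var = 1 / 62.8849 ≈ 0.015902

0.1261, 0.0159


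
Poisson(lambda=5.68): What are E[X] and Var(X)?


E[X] = Var(X) = lambda = 5.68

5.68, 5.68


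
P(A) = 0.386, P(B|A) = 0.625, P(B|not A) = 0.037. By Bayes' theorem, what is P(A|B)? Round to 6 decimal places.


P(A|B) = P(B|A)*P(A) / P(B), P(B) = P(B|A)*P(A) + P(B|not A)*P(not A)
P(B|A)*P(A) = 0.625 * 0.386 = 0.24125
P(B|not A)*P(not A) = 0.037 * 0.614 = 0.022718
P(B) = 0.24125 + 0.022718 = 0.263968
P(A|B) = 0.24125 / 0.263968 ≈ 0.91393654

0.913937


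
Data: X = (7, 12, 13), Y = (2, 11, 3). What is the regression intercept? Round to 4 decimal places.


a = ybar - b*xbar, where b = sum((xi-xbar)(yi-ybar)) / sum((xi-xbar)^2)
n = 3, xbar = 32/3 ≈ 10.666667, ybar = 16/3 ≈ 5.333333
Sxy = sum((xi-xbar)(yi-ybar)) = 43/3 ≈ 14.333333
Sxx = sum((xi-xbar)^2) = 62/3 ≈ 20.666667
b = Sxy / Sxx = 43/62 ≈ 0.693548
a = 5.333333 - 0.693548 * 10.666667 = -64/31 ≈ -2.064516

-2.0645


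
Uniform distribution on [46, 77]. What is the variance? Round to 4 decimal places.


Var = (b-a)^2 / 12
(b-a)^2 = (77 - 46)^2 = 961
Var = 961/12 ≈ 80.083333

80.0833


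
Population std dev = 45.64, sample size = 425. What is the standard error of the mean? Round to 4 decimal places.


SE = sigma / sqrt(n)
sqrt(425) ≈ 20.615528
SE = 45.64 / 20.615528 ≈ 2.213865

2.2139


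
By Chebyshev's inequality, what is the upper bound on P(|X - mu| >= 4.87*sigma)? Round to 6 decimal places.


P <= 1/k^2
k^2 = 4.87^2 = 23.7169
1/k^2 = 1 / 23.7169 ≈ 0.04216403

0.042164


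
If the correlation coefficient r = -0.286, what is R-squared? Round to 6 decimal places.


R^2 = r^2 = (-0.286)^2 = 0.081796

0.081796


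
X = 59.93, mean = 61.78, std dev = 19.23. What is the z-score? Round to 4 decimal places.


z = (X - mu) / sigma
X - mu = 59.93 - 61.78 = -1.85
z = -1.85 / 19.23 = -185/1923 ≈ -0.096204

-0.0962


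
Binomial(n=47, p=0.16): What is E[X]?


E[X] = n*p = 47 * 0.16 = 7.52

7.52


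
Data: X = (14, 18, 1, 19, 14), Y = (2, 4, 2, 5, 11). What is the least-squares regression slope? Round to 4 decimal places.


b = sum((xi-xbar)(yi-ybar)) / sum((xi-xbar)^2)
n = 5, xbar = 66/5 = 13.2, ybar = 24/5 = 4.8
Sxy = sum((xi-xbar)(yi-ybar)) = 34.2
Sxx = sum((xi-xbar)^2) = 206.8
b = Sxy / Sxx = 171/1034 ≈ 0.165377

0.1654


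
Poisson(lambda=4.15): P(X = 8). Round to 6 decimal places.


P = e^(-lam) * lam^k / k!
e^(-4.15) ≈ 0.01576442
lam^k = 4.15^8 ≈ 87980.165318
k! = 8! = 40320
P = 0.01576442 * 87980.165318 / 40320 ≈ 0.034399

0.034399


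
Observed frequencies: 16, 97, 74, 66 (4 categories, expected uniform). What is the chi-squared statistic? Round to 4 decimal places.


chi2 = sum((O-E)^2/E), E = total/4
total = 253, E = 253/4 = 63.25
(16 - 63.25)^2 / 63.25 = 2232.5625 / 63.25 = 35721/1012 ≈ 35.297431
(97 - 63.25)^2 / 63.25 = 1139.0625 / 63.25 = 18225/1012 ≈ 18.008893
(74 - 63.25)^2 / 63.25 = 115.5625 / 63.25 = 1849/1012 ≈ 1.827075
(66 - 63.25)^2 / 63.25 = 7.5625 / 63.25 = 11/92 ≈ 0.119565
chi2 = 13979/253 ≈ 55.252964

55.2530


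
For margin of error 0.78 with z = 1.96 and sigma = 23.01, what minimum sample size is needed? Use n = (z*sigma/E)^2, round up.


z*sigma/E = 1.96 * 23.01 / 0.78 = 57.82
(z*sigma/E)^2 = 3343.1524
round up: n = 3344

3344


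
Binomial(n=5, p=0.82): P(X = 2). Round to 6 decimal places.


P = C(n,k) * p^k * (1-p)^(n-k)
C(5,2) = 10
p^k = 0.82^2 = 0.6724
(1-p)^(n-k) = 0.18^3 = 0.005832
P = 10 * 0.6724 * 0.005832 ≈ 0.039214

0.039214


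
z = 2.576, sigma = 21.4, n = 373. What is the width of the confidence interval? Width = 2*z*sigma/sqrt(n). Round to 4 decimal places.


width = 2*z*sigma/sqrt(n)
2*z*sigma = 2 * 2.576 * 21.4 = 110.2528
sqrt(373) ≈ 19.313208
width = 110.2528 / 19.313208 ≈ 5.708674

5.7087


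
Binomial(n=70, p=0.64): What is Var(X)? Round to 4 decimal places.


Var = n*p*(1-p) = 70 * 0.64 * 0.36 = 16.128

16.1280


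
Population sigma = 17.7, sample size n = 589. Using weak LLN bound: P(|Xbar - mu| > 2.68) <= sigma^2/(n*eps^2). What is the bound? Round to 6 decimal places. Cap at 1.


bound = min(1, sigma^2/(n*eps^2))
sigma^2 = 17.7^2 = 313.29
n*eps^2 = 589 * 2.68^2 = 589 * 7.1824 = 4230.4336
sigma^2/(n*eps^2) = 313.29 / 4230.4336 ≈ 0.07405624

0.074056


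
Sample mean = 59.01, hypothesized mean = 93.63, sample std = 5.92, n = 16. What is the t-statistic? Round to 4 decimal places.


t = (xbar - mu0) / (s/sqrt(n))
xbar - mu0 = 59.01 - 93.63 = -34.62
sqrt(16) = 4
s/sqrt(n) = 5.92 / 4 = 1.48
t = -34.62 / 1.48 = -1731/74 ≈ -23.391892

-23.3919


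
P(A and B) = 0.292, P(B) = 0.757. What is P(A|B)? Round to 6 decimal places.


P(A|B) = P(A and B) / P(B) = 0.292 / 0.757 = 292/757 ≈ 0.38573316

0.385733


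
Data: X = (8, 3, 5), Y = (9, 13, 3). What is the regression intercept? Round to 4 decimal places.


a = ybar - b*xbar, where b = sum((xi-xbar)(yi-ybar)) / sum((xi-xbar)^2)
n = 3, xbar = 16/3 ≈ 5.333333, ybar = 25/3 ≈ 8.333333
Sxy = sum((xi-xbar)(yi-ybar)) = -22/3 ≈ -7.333333
Sxx = sum((xi-xbar)^2) = 38/3 ≈ 12.666667
b = Sxy / Sxx = -11/19 ≈ -0.578947
a = 8.333333 - (-0.578947) * 5.333333 = 217/19 ≈ 11.421053

11.4211


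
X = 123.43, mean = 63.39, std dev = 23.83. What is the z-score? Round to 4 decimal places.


z = (X - mu) / sigma
X - mu = 123.43 - 63.39 = 60.04
z = 60.04 / 23.83 = 6004/2383 ≈ 2.519513

2.5195


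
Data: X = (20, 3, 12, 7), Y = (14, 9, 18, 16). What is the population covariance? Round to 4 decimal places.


Cov = (1/n)*sum((xi-xbar)(yi-ybar))
n = 4, xbar = 42/4 = 10.5, ybar = 57/4 = 14.25
sum((xi-xbar)(yi-ybar)) = 36.5
Cov = 36.5 / 4 = 9.125

9.1250


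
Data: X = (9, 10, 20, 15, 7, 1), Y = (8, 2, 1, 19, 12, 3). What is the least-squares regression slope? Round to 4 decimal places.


b = sum((xi-xbar)(yi-ybar)) / sum((xi-xbar)^2)
n = 6, xbar = 62/6 = 31/3 ≈ 10.333333, ybar = 45/6 = 7.5
Sxy = sum((xi-xbar)(yi-ybar)) = 19
Sxx = sum((xi-xbar)^2) = 646/3 ≈ 215.333333
b = Sxy / Sxx = 3/34 ≈ 0.088235

0.0882


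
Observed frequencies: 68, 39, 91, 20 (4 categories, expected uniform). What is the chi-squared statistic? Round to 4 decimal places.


chi2 = sum((O-E)^2/E), E = total/4
total = 218, E = 218/4 = 54.5
(68 - 54.5)^2 / 54.5 = 182.25 / 54.5 = 729/218 ≈ 3.344037
(39 - 54.5)^2 / 54.5 = 240.25 / 54.5 = 961/218 ≈ 4.408257
(91 - 54.5)^2 / 54.5 = 1332.25 / 54.5 = 5329/218 ≈ 24.444954
(20 - 54.5)^2 / 54.5 = 1190.25 / 54.5 = 4761/218 ≈ 21.839450
chi2 = 5890/109 ≈ 54.036697

54.0367


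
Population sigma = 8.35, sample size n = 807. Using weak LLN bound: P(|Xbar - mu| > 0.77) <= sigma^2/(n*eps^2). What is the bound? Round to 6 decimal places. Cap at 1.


bound = min(1, sigma^2/(n*eps^2))
sigma^2 = 8.35^2 = 69.7225
n*eps^2 = 807 * 0.77^2 = 807 * 0.5929 = 478.4703
sigma^2/(n*eps^2) = 69.7225 / 478.4703 ≈ 0.14571960

0.145720


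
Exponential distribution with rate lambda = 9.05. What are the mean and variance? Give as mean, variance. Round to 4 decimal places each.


mean = 1/lam, var = 1/lam^2
mean = 1 / 9.05 = 20/181 ≈ 0.110497
lam^2 = 9.05^2 = 81.9025
var = 1 / 81.9025 ≈ 0.012210

0.1105, 0.0122


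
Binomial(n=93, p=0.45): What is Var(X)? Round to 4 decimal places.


Var = n*p*(1-p) = 93 * 0.45 * 0.55 = 23.0175

23.0175


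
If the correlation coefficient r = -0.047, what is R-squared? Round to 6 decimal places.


R^2 = r^2 = (-0.047)^2 = 0.002209

0.002209


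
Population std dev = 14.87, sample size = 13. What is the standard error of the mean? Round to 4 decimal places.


SE = sigma / sqrt(n)
sqrt(13) ≈ 3.605551
SE = 14.87 / 3.605551 ≈ 4.124196

4.1242


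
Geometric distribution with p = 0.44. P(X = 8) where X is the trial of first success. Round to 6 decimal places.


P = (1-p)^(k-1) * p
(1-p)^(k-1) = 0.56^7 ≈ 0.01727095
P = 0.01727095 * 0.44 ≈ 0.007599217

0.007599


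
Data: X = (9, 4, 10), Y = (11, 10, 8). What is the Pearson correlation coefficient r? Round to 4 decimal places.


r = sum((xi-xbar)(yi-ybar)) / sqrt(sum((xi-xbar)^2) * sum((yi-ybar)^2))
n = 3, xbar = 23/3 ≈ 7.666667, ybar = 29/3 ≈ 9.666667
Sxy = sum((xi-xbar)(yi-ybar)) = -10/3 ≈ -3.333333
Sxx = sum((xi-xbar)^2) = 62/3 ≈ 20.666667
Syy = sum((yi-ybar)^2) = 14/3 ≈ 4.666667
sqrt(Sxx*Syy) ≈ 9.820613
r = Sxy / sqrt(Sxx*Syy) = -3.333333 / 9.820613 ≈ -0.339422

-0.3394


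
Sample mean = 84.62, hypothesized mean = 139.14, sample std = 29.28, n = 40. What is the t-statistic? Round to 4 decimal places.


t = (xbar - mu0) / (s/sqrt(n))
xbar - mu0 = 84.62 - 139.14 = -54.52
sqrt(40) ≈ 6.32455532
s/sqrt(n) = 29.28 / 6.32455532 ≈ 4.62957449
t = -54.52 / 4.62957449 ≈ -11.776460

-11.7765


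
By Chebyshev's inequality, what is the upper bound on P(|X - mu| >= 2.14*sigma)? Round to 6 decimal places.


P <= 1/k^2
k^2 = 2.14^2 = 4.5796
1/k^2 = 1 / 4.5796 ≈ 0.21835968

0.218360


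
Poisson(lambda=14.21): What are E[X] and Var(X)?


E[X] = Var(X) = lambda = 14.21

14.21, 14.21


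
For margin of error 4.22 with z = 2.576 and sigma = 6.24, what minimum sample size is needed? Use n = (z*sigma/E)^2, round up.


z*sigma/E = 2.576 * 6.24 / 4.22 ≈ 3.809062
(z*sigma/E)^2 ≈ 14.508950
round up: n = 15

15


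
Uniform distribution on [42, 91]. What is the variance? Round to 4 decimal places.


Var = (b-a)^2 / 12
(b-a)^2 = (91 - 42)^2 = 2401
Var = 2401/12 ≈ 200.083333

200.0833


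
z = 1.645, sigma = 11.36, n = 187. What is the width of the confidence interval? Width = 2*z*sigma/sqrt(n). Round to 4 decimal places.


width = 2*z*sigma/sqrt(n)
2*z*sigma = 2 * 1.645 * 11.36 = 37.3744
sqrt(187) ≈ 13.674794
width = 37.3744 / 13.674794 ≈ 2.733087

2.7331


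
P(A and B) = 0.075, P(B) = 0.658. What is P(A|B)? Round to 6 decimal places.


P(A|B) = P(A and B) / P(B) = 0.075 / 0.658 = 75/658 ≈ 0.11398176

0.113982


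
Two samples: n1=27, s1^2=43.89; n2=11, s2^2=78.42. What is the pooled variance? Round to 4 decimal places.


sp^2 = ((n1-1)*s1^2 + (n2-1)*s2^2)/(n1+n2-2)
(n1-1)*s1^2 = 26 * 43.89 = 1141.14
(n2-1)*s2^2 = 10 * 78.42 = 784.2
numerator = 1141.14 + 784.2 = 1925.34
n1+n2-2 = 36
sp^2 = 1925.34 / 36 = 32089/600 ≈ 53.481667

53.4817


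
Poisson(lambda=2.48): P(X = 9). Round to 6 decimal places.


P = e^(-lam) * lam^k / k!
e^(-2.48) ≈ 0.08374323
lam^k = 2.48^9 ≈ 3548.666016
k! = 9! = 362880
P = 0.08374323 * 3548.666016 / 362880 ≈ 0.000819

0.000819


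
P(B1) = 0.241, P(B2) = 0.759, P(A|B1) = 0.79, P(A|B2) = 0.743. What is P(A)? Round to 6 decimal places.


P(A) = P(A|B1)*P(B1) + P(A|B2)*P(B2)
P(A|B1)*P(B1) = 0.79 * 0.241 = 0.19039
P(A|B2)*P(B2) = 0.743 * 0.759 = 0.563937
P(A) = 0.19039 + 0.563937 = 0.754327

0.754327


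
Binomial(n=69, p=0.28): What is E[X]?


E[X] = n*p = 69 * 0.28 = 19.32

19.32


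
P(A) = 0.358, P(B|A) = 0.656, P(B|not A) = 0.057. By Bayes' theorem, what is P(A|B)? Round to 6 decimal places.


P(A|B) = P(B|A)*P(A) / P(B), P(B) = P(B|A)*P(A) + P(B|not A)*P(not A)
P(B|A)*P(A) = 0.656 * 0.358 = 0.234848
P(B|not A)*P(not A) = 0.057 * 0.642 = 0.036594
P(B) = 0.234848 + 0.036594 = 0.271442
P(A|B) = 0.234848 / 0.271442 ≈ 0.86518667

0.865187


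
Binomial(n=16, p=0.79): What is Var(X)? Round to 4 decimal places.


Var = n*p*(1-p) = 16 * 0.79 * 0.21 = 2.6544

2.6544


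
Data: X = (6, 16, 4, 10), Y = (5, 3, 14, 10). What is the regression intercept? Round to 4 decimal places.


a = ybar - b*xbar, where b = sum((xi-xbar)(yi-ybar)) / sum((xi-xbar)^2)
n = 4, xbar = 36/4 = 9, ybar = 32/4 = 8
Sxy = sum((xi-xbar)(yi-ybar)) = -54
Sxx = sum((xi-xbar)^2) = 84
b = Sxy / Sxx = -9/14 ≈ -0.642857
a = 8 - (-0.642857) * 9 = 193/14 ≈ 13.785714

13.7857


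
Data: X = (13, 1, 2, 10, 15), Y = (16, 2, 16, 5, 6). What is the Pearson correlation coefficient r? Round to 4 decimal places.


r = sum((xi-xbar)(yi-ybar)) / sqrt(sum((xi-xbar)^2) * sum((yi-ybar)^2))
n = 5, xbar = 41/5 = 8.2, ybar = 45/5 = 9
Sxy = sum((xi-xbar)(yi-ybar)) = 13
Sxx = sum((xi-xbar)^2) = 162.8
Syy = sum((yi-ybar)^2) = 172
sqrt(Sxx*Syy) ≈ 167.336786
r = Sxy / sqrt(Sxx*Syy) = 13 / 167.336786 ≈ 0.077688

0.0777


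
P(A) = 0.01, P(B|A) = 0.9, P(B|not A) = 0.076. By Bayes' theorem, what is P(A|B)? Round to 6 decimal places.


P(A|B) = P(B|A)*P(A) / P(B), P(B) = P(B|A)*P(A) + P(B|not A)*P(not A)
P(B|A)*P(A) = 0.9 * 0.01 = 0.009
P(B|not A)*P(not A) = 0.076 * 0.99 = 0.07524
P(B) = 0.009 + 0.07524 = 0.08424
P(A|B) = 0.009 / 0.08424 = 25/234 ≈ 0.10683761

0.106838


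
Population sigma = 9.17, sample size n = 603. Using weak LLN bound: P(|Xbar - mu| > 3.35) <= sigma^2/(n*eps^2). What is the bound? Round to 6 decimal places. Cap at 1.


bound = min(1, sigma^2/(n*eps^2))
sigma^2 = 9.17^2 = 84.0889
n*eps^2 = 603 * 3.35^2 = 603 * 11.2225 = 6767.1675
sigma^2/(n*eps^2) = 84.0889 / 6767.1675 ≈ 0.01242601

0.012426


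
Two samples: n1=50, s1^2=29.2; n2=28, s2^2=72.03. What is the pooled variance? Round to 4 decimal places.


sp^2 = ((n1-1)*s1^2 + (n2-1)*s2^2)/(n1+n2-2)
(n1-1)*s1^2 = 49 * 29.2 = 1430.8
(n2-1)*s2^2 = 27 * 72.03 = 1944.81
numerator = 1430.8 + 1944.81 = 3375.61
n1+n2-2 = 76
sp^2 = 3375.61 / 76 = 337561/7600 ≈ 44.415921

44.4159


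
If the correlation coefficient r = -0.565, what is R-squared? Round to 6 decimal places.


R^2 = r^2 = (-0.565)^2 = 0.319225

0.319225


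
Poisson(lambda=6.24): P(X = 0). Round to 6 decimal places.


P = e^(-lam) * lam^k / k!
e^(-6.24) ≈ 0.001949856
lam^k = 6.24^0 = 1
k! = 0! = 1
P = 0.001949856 * 1 / 1 ≈ 0.001950

0.001950


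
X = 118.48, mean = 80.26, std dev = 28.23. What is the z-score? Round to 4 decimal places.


z = (X - mu) / sigma
X - mu = 118.48 - 80.26 = 38.22
z = 38.22 / 28.23 = 1274/941 ≈ 1.353879

1.3539


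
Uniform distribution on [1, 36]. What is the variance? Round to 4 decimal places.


Var = (b-a)^2 / 12
(b-a)^2 = (36 - 1)^2 = 1225
Var = 1225/12 ≈ 102.083333

102.0833


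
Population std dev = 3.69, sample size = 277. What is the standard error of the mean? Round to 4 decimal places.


SE = sigma / sqrt(n)
sqrt(277) ≈ 16.643317
SE = 3.69 / 16.643317 ≈ 0.221711

0.2217


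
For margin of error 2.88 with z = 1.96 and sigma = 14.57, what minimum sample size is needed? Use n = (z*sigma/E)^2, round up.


z*sigma/E = 1.96 * 14.57 / 2.88 = 71393/7200 ≈ 9.915694
(z*sigma/E)^2 ≈ 98.320996
round up: n = 99

99


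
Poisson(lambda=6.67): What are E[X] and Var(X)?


E[X] = Var(X) = lambda = 6.67

6.67, 6.67


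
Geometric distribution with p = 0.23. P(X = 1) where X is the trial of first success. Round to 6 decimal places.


P = (1-p)^(k-1) * p
(1-p)^(k-1) = 0.77^0 = 1
P = 1 * 0.23 = 0.23

0.230000


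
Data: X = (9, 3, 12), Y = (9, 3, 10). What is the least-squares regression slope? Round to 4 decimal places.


b = sum((xi-xbar)(yi-ybar)) / sum((xi-xbar)^2)
n = 3, xbar = 24/3 = 8, ybar = 22/3 ≈ 7.333333
Sxy = sum((xi-xbar)(yi-ybar)) = 34
Sxx = sum((xi-xbar)^2) = 42
b = Sxy / Sxx = 17/21 ≈ 0.809524

0.8095


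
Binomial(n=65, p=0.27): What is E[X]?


E[X] = n*p = 65 * 0.27 = 17.55

17.55


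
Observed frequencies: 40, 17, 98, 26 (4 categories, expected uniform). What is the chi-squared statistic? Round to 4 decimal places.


chi2 = sum((O-E)^2/E), E = total/4
total = 181, E = 181/4 = 45.25
(40 - 45.25)^2 / 45.25 = 27.5625 / 45.25 = 441/724 ≈ 0.609116
(17 - 45.25)^2 / 45.25 = 798.0625 / 45.25 = 12769/724 ≈ 17.636740
(98 - 45.25)^2 / 45.25 = 2782.5625 / 45.25 = 44521/724 ≈ 61.493094
(26 - 45.25)^2 / 45.25 = 370.5625 / 45.25 = 5929/724 ≈ 8.189227
chi2 = 15915/181 ≈ 87.928177

87.9282
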